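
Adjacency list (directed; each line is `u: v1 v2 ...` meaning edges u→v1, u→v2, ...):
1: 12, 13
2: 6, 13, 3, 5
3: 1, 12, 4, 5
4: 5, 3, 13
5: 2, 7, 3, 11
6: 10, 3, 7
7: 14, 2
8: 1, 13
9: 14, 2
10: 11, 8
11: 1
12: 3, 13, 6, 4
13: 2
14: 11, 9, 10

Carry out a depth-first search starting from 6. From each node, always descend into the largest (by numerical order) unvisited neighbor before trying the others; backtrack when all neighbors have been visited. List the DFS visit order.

6 10 11 1 13 2 5 7 14 9 3 12 4 8

Visit 6
6 → 10
10 → 11
11 → 1
1 → 13
13 → 2
2 → 5
5 → 7
7 → 14
14 → 9
5 → 3
3 → 12
12 → 4
10 → 8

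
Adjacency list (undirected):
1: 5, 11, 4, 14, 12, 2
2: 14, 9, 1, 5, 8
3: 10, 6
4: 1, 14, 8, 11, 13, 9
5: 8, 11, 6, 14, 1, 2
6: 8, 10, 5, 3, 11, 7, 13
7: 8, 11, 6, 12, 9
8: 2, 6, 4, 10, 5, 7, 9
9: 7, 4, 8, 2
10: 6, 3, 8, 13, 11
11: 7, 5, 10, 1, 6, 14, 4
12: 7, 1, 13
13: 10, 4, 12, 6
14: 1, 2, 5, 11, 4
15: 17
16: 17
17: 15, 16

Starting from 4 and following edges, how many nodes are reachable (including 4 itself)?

14

BFS from 4 visits: 4, 1, 14, 8, 11, 13, 9, 5, 12, 2, 6, 10, 7, 3
Reachable nodes: 14 of 17 total.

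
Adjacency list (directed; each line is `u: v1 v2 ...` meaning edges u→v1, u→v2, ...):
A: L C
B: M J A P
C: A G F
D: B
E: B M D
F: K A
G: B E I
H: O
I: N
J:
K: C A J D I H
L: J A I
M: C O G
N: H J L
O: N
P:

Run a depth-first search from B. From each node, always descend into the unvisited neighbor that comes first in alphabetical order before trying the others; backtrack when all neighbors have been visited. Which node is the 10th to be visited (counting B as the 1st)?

J

Visit B
B → A
A → C
C → F
F → K
K → D
K → H
H → O
O → N
N → J
N → L
L → I
C → G
G → E
E → M
B → P

Visit order: B, A, C, F, K, D, H, O, N, J, L, I, G, E, M, P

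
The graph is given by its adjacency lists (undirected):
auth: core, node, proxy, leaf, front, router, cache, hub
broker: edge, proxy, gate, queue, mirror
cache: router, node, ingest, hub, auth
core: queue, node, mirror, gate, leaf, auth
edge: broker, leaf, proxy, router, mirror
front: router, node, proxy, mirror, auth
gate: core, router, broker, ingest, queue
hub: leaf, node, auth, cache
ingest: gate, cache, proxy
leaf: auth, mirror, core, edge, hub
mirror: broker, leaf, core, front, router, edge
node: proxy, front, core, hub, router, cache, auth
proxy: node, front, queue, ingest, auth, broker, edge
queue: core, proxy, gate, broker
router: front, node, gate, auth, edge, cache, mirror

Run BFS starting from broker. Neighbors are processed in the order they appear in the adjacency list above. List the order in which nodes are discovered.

broker, edge, proxy, gate, queue, mirror, leaf, router, node, front, ingest, auth, core, hub, cache

Visit broker; enqueue edge, proxy, gate, queue, mirror → queue [edge, proxy, gate, queue, mirror]
Visit edge; enqueue leaf, router → queue [proxy, gate, queue, mirror, leaf, router]
Visit proxy; enqueue node, front, ingest, auth → queue [gate, queue, mirror, leaf, router, node, front, ingest, auth]
Visit gate; enqueue core → queue [queue, mirror, leaf, router, node, front, ingest, auth, core]
Visit queue → queue [mirror, leaf, router, node, front, ingest, auth, core]
Visit mirror → queue [leaf, router, node, front, ingest, auth, core]
Visit leaf; enqueue hub → queue [router, node, front, ingest, auth, core, hub]
Visit router; enqueue cache → queue [node, front, ingest, auth, core, hub, cache]
Visit node → queue [front, ingest, auth, core, hub, cache]
Visit front → queue [ingest, auth, core, hub, cache]
Visit ingest → queue [auth, core, hub, cache]
Visit auth → queue [core, hub, cache]
Visit core → queue [hub, cache]
Visit hub → queue [cache]
Visit cache → queue []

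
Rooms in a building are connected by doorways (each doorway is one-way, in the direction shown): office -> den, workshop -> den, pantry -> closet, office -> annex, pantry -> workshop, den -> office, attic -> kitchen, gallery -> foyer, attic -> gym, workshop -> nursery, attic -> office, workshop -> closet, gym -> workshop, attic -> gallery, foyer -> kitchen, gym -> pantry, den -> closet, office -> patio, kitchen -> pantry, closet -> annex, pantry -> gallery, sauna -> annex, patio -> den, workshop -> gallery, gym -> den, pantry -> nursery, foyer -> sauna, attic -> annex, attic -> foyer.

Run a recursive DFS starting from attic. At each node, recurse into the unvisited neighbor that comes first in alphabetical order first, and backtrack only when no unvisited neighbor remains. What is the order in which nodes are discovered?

Visit attic
attic → annex
attic → foyer
foyer → kitchen
kitchen → pantry
pantry → closet
pantry → gallery
pantry → nursery
pantry → workshop
workshop → den
den → office
office → patio
foyer → sauna
attic → gym

attic -> annex -> foyer -> kitchen -> pantry -> closet -> gallery -> nursery -> workshop -> den -> office -> patio -> sauna -> gym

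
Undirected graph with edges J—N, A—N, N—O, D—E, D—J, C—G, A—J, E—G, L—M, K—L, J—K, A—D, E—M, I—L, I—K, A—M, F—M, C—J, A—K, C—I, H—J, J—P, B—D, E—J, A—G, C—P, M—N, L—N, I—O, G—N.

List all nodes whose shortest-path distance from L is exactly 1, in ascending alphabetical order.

I, K, M, N

Level 0: L
Level 1: I, K, M, N
Level 2: A, C, E, F, G, J, O
Level 3: D, H, P
Level 4: B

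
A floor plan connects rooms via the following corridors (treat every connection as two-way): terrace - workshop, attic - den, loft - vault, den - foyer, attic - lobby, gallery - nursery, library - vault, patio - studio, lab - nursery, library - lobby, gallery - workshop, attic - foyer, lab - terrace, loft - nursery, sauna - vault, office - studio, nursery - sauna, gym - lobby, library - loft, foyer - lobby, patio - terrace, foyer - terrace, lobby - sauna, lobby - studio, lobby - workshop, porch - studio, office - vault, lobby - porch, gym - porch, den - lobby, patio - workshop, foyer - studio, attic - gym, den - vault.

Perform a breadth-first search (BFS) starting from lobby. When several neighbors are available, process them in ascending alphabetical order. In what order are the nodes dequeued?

lobby → attic → den → foyer → gym → library → porch → sauna → studio → workshop → vault → terrace → loft → nursery → office → patio → gallery → lab

Visit lobby; enqueue attic, den, foyer, gym, library, porch, sauna, studio, workshop → queue [attic, den, foyer, gym, library, porch, sauna, studio, workshop]
Visit attic → queue [den, foyer, gym, library, porch, sauna, studio, workshop]
Visit den; enqueue vault → queue [foyer, gym, library, porch, sauna, studio, workshop, vault]
Visit foyer; enqueue terrace → queue [gym, library, porch, sauna, studio, workshop, vault, terrace]
Visit gym → queue [library, porch, sauna, studio, workshop, vault, terrace]
Visit library; enqueue loft → queue [porch, sauna, studio, workshop, vault, terrace, loft]
Visit porch → queue [sauna, studio, workshop, vault, terrace, loft]
Visit sauna; enqueue nursery → queue [studio, workshop, vault, terrace, loft, nursery]
Visit studio; enqueue office, patio → queue [workshop, vault, terrace, loft, nursery, office, patio]
Visit workshop; enqueue gallery → queue [vault, terrace, loft, nursery, office, patio, gallery]
Visit vault → queue [terrace, loft, nursery, office, patio, gallery]
Visit terrace; enqueue lab → queue [loft, nursery, office, patio, gallery, lab]
Visit loft → queue [nursery, office, patio, gallery, lab]
Visit nursery → queue [office, patio, gallery, lab]
Visit office → queue [patio, gallery, lab]
Visit patio → queue [gallery, lab]
Visit gallery → queue [lab]
Visit lab → queue []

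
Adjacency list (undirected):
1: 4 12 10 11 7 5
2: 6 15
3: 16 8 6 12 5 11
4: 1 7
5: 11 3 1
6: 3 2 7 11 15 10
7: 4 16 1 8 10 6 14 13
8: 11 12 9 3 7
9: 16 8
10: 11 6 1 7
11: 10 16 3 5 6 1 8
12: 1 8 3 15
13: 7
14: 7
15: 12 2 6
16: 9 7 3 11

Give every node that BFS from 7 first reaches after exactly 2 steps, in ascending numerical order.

Level 0: 7
Level 1: 1, 4, 6, 8, 10, 13, 14, 16
Level 2: 2, 3, 5, 9, 11, 12, 15

2, 3, 5, 9, 11, 12, 15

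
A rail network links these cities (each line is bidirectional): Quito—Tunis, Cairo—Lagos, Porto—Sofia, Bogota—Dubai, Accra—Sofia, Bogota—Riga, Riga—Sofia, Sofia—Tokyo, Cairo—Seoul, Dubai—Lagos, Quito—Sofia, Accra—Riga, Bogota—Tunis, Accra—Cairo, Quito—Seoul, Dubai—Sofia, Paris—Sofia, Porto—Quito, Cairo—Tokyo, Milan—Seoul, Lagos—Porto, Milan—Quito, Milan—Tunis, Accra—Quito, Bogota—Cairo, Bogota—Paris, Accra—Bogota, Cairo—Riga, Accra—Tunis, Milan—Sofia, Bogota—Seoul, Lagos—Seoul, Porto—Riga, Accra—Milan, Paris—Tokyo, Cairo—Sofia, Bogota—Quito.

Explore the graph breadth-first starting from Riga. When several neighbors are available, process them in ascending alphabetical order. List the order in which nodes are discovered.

Riga → Accra → Bogota → Cairo → Porto → Sofia → Milan → Quito → Tunis → Dubai → Paris → Seoul → Lagos → Tokyo

Visit Riga; enqueue Accra, Bogota, Cairo, Porto, Sofia → queue [Accra, Bogota, Cairo, Porto, Sofia]
Visit Accra; enqueue Milan, Quito, Tunis → queue [Bogota, Cairo, Porto, Sofia, Milan, Quito, Tunis]
Visit Bogota; enqueue Dubai, Paris, Seoul → queue [Cairo, Porto, Sofia, Milan, Quito, Tunis, Dubai, Paris, Seoul]
Visit Cairo; enqueue Lagos, Tokyo → queue [Porto, Sofia, Milan, Quito, Tunis, Dubai, Paris, Seoul, Lagos, Tokyo]
Visit Porto → queue [Sofia, Milan, Quito, Tunis, Dubai, Paris, Seoul, Lagos, Tokyo]
Visit Sofia → queue [Milan, Quito, Tunis, Dubai, Paris, Seoul, Lagos, Tokyo]
Visit Milan → queue [Quito, Tunis, Dubai, Paris, Seoul, Lagos, Tokyo]
Visit Quito → queue [Tunis, Dubai, Paris, Seoul, Lagos, Tokyo]
Visit Tunis → queue [Dubai, Paris, Seoul, Lagos, Tokyo]
Visit Dubai → queue [Paris, Seoul, Lagos, Tokyo]
Visit Paris → queue [Seoul, Lagos, Tokyo]
Visit Seoul → queue [Lagos, Tokyo]
Visit Lagos → queue [Tokyo]
Visit Tokyo → queue []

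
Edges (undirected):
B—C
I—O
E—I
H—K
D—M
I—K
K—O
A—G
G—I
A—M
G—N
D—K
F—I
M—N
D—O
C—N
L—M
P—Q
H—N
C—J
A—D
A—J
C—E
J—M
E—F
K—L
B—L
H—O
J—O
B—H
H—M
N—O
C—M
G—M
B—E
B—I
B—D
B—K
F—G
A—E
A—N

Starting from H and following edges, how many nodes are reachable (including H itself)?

15

BFS from H visits: H, B, K, M, N, O, C, D, E, I, L, A, G, J, F
Reachable nodes: 15 of 17 total.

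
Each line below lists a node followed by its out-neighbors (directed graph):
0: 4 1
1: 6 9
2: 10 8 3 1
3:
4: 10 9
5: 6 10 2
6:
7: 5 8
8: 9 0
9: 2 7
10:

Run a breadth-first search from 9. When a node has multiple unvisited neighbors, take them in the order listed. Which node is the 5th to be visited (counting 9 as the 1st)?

8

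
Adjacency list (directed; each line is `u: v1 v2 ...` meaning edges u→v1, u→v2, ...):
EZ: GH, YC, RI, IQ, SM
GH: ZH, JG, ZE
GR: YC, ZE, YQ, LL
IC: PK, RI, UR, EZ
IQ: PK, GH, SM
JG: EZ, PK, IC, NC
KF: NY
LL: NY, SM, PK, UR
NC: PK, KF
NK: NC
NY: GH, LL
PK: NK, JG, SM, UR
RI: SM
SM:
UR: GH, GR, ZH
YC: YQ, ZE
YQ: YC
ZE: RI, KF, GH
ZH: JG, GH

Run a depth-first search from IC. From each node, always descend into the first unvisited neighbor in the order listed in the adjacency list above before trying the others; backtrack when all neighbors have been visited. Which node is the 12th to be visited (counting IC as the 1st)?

YQ

Visit IC
IC → PK
PK → NK
NK → NC
NC → KF
KF → NY
NY → GH
GH → ZH
ZH → JG
JG → EZ
EZ → YC
YC → YQ
YC → ZE
ZE → RI
RI → SM
EZ → IQ
NY → LL
LL → UR
UR → GR

Visit order: IC, PK, NK, NC, KF, NY, GH, ZH, JG, EZ, YC, YQ, ZE, RI, SM, IQ, LL, UR, GR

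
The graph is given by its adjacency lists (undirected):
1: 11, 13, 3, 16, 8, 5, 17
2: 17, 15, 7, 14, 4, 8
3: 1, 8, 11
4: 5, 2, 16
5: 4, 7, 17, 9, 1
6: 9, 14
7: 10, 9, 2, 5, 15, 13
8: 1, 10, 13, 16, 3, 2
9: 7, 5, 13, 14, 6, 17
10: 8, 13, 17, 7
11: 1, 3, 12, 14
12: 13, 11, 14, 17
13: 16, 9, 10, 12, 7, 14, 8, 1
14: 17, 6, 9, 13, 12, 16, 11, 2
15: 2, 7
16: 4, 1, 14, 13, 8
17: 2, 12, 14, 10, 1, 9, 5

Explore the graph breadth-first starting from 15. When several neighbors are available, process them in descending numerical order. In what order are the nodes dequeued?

15, 7, 2, 13, 10, 9, 5, 17, 14, 8, 4, 16, 12, 1, 6, 11, 3

Visit 15; enqueue 7, 2 → queue [7, 2]
Visit 7; enqueue 13, 10, 9, 5 → queue [2, 13, 10, 9, 5]
Visit 2; enqueue 17, 14, 8, 4 → queue [13, 10, 9, 5, 17, 14, 8, 4]
Visit 13; enqueue 16, 12, 1 → queue [10, 9, 5, 17, 14, 8, 4, 16, 12, 1]
Visit 10 → queue [9, 5, 17, 14, 8, 4, 16, 12, 1]
Visit 9; enqueue 6 → queue [5, 17, 14, 8, 4, 16, 12, 1, 6]
Visit 5 → queue [17, 14, 8, 4, 16, 12, 1, 6]
Visit 17 → queue [14, 8, 4, 16, 12, 1, 6]
Visit 14; enqueue 11 → queue [8, 4, 16, 12, 1, 6, 11]
Visit 8; enqueue 3 → queue [4, 16, 12, 1, 6, 11, 3]
Visit 4 → queue [16, 12, 1, 6, 11, 3]
Visit 16 → queue [12, 1, 6, 11, 3]
Visit 12 → queue [1, 6, 11, 3]
Visit 1 → queue [6, 11, 3]
Visit 6 → queue [11, 3]
Visit 11 → queue [3]
Visit 3 → queue []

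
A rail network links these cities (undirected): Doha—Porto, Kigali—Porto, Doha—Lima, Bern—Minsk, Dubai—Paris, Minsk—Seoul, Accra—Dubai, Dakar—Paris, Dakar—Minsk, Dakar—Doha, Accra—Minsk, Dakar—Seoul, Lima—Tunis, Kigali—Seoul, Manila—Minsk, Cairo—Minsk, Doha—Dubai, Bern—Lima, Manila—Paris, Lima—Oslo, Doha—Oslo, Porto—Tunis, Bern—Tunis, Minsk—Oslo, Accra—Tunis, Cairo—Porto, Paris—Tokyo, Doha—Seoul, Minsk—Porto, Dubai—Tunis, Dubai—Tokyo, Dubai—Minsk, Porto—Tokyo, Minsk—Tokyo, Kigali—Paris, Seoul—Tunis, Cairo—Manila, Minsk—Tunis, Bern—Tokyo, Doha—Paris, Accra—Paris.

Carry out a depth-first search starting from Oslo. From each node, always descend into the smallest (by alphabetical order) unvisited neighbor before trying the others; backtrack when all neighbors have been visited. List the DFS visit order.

Oslo, Doha, Dakar, Minsk, Accra, Dubai, Paris, Kigali, Porto, Cairo, Manila, Tokyo, Bern, Lima, Tunis, Seoul

Visit Oslo
Oslo → Doha
Doha → Dakar
Dakar → Minsk
Minsk → Accra
Accra → Dubai
Dubai → Paris
Paris → Kigali
Kigali → Porto
Porto → Cairo
Cairo → Manila
Porto → Tokyo
Tokyo → Bern
Bern → Lima
Lima → Tunis
Tunis → Seoul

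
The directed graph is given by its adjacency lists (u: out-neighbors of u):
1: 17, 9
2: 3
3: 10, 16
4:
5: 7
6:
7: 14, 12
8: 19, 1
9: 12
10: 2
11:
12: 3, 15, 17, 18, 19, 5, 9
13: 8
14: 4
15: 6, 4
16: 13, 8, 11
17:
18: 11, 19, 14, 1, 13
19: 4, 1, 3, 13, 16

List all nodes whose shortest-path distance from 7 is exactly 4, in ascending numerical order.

2, 8

Level 0: 7
Level 1: 12, 14
Level 2: 3, 4, 5, 9, 15, 17, 18, 19
Level 3: 1, 6, 10, 11, 13, 16
Level 4: 2, 8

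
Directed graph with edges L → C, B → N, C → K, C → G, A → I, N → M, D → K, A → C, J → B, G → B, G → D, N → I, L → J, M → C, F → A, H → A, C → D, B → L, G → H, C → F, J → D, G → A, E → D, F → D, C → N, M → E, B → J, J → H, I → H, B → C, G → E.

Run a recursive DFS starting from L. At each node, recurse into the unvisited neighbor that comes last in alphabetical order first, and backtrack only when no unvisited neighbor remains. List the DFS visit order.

L, J, H, A, I, C, N, M, E, D, K, G, B, F

Visit L
L → J
J → H
H → A
A → I
A → C
C → N
N → M
M → E
E → D
D → K
C → G
G → B
C → F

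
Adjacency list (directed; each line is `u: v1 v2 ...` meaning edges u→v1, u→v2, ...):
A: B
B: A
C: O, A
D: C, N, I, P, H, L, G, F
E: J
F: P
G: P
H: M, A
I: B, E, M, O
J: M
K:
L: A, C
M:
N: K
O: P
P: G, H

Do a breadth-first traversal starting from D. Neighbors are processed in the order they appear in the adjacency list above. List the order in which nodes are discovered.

Visit D; enqueue C, N, I, P, H, L, G, F → queue [C, N, I, P, H, L, G, F]
Visit C; enqueue O, A → queue [N, I, P, H, L, G, F, O, A]
Visit N; enqueue K → queue [I, P, H, L, G, F, O, A, K]
Visit I; enqueue B, E, M → queue [P, H, L, G, F, O, A, K, B, E, M]
Visit P → queue [H, L, G, F, O, A, K, B, E, M]
Visit H → queue [L, G, F, O, A, K, B, E, M]
Visit L → queue [G, F, O, A, K, B, E, M]
Visit G → queue [F, O, A, K, B, E, M]
Visit F → queue [O, A, K, B, E, M]
Visit O → queue [A, K, B, E, M]
Visit A → queue [K, B, E, M]
Visit K → queue [B, E, M]
Visit B → queue [E, M]
Visit E; enqueue J → queue [M, J]
Visit M → queue [J]
Visit J → queue []

D, C, N, I, P, H, L, G, F, O, A, K, B, E, M, J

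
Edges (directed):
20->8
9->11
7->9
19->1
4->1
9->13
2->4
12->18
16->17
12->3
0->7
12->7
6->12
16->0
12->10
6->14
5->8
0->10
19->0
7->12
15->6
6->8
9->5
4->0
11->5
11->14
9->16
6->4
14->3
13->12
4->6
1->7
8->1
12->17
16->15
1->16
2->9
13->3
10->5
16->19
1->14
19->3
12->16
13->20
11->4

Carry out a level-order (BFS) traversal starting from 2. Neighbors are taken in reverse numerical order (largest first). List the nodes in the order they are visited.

Visit 2; enqueue 9, 4 → queue [9, 4]
Visit 9; enqueue 16, 13, 11, 5 → queue [4, 16, 13, 11, 5]
Visit 4; enqueue 6, 1, 0 → queue [16, 13, 11, 5, 6, 1, 0]
Visit 16; enqueue 19, 17, 15 → queue [13, 11, 5, 6, 1, 0, 19, 17, 15]
Visit 13; enqueue 20, 12, 3 → queue [11, 5, 6, 1, 0, 19, 17, 15, 20, 12, 3]
Visit 11; enqueue 14 → queue [5, 6, 1, 0, 19, 17, 15, 20, 12, 3, 14]
Visit 5; enqueue 8 → queue [6, 1, 0, 19, 17, 15, 20, 12, 3, 14, 8]
Visit 6 → queue [1, 0, 19, 17, 15, 20, 12, 3, 14, 8]
Visit 1; enqueue 7 → queue [0, 19, 17, 15, 20, 12, 3, 14, 8, 7]
Visit 0; enqueue 10 → queue [19, 17, 15, 20, 12, 3, 14, 8, 7, 10]
Visit 19 → queue [17, 15, 20, 12, 3, 14, 8, 7, 10]
Visit 17 → queue [15, 20, 12, 3, 14, 8, 7, 10]
Visit 15 → queue [20, 12, 3, 14, 8, 7, 10]
Visit 20 → queue [12, 3, 14, 8, 7, 10]
Visit 12; enqueue 18 → queue [3, 14, 8, 7, 10, 18]
Visit 3 → queue [14, 8, 7, 10, 18]
Visit 14 → queue [8, 7, 10, 18]
Visit 8 → queue [7, 10, 18]
Visit 7 → queue [10, 18]
Visit 10 → queue [18]
Visit 18 → queue []

2 9 4 16 13 11 5 6 1 0 19 17 15 20 12 3 14 8 7 10 18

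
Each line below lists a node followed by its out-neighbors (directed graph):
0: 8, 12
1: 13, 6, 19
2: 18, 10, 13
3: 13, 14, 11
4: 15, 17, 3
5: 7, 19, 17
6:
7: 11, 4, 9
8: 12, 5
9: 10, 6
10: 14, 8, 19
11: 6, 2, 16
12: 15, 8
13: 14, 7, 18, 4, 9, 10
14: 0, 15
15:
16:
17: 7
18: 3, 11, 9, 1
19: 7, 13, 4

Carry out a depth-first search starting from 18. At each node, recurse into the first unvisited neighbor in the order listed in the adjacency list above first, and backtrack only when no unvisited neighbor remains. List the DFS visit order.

Visit 18
18 → 3
3 → 13
13 → 14
14 → 0
0 → 8
8 → 12
12 → 15
8 → 5
5 → 7
7 → 11
11 → 6
11 → 2
2 → 10
10 → 19
19 → 4
4 → 17
11 → 16
7 → 9
18 → 1

18, 3, 13, 14, 0, 8, 12, 15, 5, 7, 11, 6, 2, 10, 19, 4, 17, 16, 9, 1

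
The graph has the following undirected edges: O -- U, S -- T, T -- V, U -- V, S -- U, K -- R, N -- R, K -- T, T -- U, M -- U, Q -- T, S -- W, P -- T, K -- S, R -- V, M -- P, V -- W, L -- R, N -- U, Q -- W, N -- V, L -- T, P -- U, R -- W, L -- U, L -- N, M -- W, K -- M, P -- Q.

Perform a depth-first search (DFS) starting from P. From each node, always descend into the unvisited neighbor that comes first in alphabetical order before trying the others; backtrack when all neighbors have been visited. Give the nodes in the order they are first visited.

P, M, K, R, L, N, U, O, S, T, Q, W, V

Visit P
P → M
M → K
K → R
R → L
L → N
N → U
U → O
U → S
S → T
T → Q
Q → W
W → V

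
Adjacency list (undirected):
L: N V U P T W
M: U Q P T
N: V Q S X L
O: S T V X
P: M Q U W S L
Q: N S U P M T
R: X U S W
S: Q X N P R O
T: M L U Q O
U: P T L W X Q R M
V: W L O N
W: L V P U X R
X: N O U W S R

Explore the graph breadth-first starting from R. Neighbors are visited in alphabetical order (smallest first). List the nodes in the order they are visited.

Visit R; enqueue S, U, W, X → queue [S, U, W, X]
Visit S; enqueue N, O, P, Q → queue [U, W, X, N, O, P, Q]
Visit U; enqueue L, M, T → queue [W, X, N, O, P, Q, L, M, T]
Visit W; enqueue V → queue [X, N, O, P, Q, L, M, T, V]
Visit X → queue [N, O, P, Q, L, M, T, V]
Visit N → queue [O, P, Q, L, M, T, V]
Visit O → queue [P, Q, L, M, T, V]
Visit P → queue [Q, L, M, T, V]
Visit Q → queue [L, M, T, V]
Visit L → queue [M, T, V]
Visit M → queue [T, V]
Visit T → queue [V]
Visit V → queue []

R S U W X N O P Q L M T V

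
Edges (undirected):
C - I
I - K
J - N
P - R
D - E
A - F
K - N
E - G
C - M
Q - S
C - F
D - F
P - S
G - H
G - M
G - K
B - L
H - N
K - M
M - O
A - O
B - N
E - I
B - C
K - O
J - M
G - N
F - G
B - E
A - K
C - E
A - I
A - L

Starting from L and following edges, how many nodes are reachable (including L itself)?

15

BFS from L visits: L, A, B, F, I, K, O, C, E, N, D, G, M, H, J
Reachable nodes: 15 of 19 total.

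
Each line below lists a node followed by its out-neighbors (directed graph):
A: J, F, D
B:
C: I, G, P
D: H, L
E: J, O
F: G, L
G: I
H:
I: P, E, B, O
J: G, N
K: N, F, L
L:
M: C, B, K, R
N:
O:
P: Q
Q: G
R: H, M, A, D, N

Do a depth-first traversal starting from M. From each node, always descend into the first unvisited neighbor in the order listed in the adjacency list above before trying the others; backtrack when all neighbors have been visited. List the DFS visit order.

M C I P Q G E J N O B K F L R H A D

Visit M
M → C
C → I
I → P
P → Q
Q → G
I → E
E → J
J → N
E → O
I → B
M → K
K → F
F → L
M → R
R → H
R → A
A → D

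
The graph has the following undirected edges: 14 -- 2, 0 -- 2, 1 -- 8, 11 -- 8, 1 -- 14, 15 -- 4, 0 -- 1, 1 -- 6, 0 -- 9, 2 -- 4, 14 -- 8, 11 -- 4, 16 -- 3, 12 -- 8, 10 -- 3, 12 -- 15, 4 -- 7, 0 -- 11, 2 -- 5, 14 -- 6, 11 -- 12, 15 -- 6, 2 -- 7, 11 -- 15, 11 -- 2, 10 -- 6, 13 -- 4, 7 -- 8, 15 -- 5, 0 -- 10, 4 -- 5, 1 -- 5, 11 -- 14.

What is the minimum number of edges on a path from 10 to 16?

2

Level 0: 10
Level 1: 0, 3, 6
Level 2: 1, 2, 9, 11, 14, 15, 16
Level 3: 4, 5, 7, 8, 12
Level 4: 13
16 first appears at level 2.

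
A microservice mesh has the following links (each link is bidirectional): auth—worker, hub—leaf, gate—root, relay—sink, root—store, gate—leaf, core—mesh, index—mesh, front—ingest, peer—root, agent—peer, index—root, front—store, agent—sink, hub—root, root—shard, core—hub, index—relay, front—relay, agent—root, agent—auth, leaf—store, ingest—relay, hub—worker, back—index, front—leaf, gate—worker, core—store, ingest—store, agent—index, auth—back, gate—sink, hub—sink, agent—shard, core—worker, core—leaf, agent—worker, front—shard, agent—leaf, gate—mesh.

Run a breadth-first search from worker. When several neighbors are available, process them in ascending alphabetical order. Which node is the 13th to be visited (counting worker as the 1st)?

back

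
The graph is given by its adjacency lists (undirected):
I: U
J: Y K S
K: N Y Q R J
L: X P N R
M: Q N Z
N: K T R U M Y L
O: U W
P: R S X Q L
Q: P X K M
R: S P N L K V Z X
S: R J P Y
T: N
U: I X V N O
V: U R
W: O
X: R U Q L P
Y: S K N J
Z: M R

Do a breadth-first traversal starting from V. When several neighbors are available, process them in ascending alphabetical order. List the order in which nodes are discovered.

V, R, U, K, L, N, P, S, X, Z, I, O, J, Q, Y, M, T, W

Visit V; enqueue R, U → queue [R, U]
Visit R; enqueue K, L, N, P, S, X, Z → queue [U, K, L, N, P, S, X, Z]
Visit U; enqueue I, O → queue [K, L, N, P, S, X, Z, I, O]
Visit K; enqueue J, Q, Y → queue [L, N, P, S, X, Z, I, O, J, Q, Y]
Visit L → queue [N, P, S, X, Z, I, O, J, Q, Y]
Visit N; enqueue M, T → queue [P, S, X, Z, I, O, J, Q, Y, M, T]
Visit P → queue [S, X, Z, I, O, J, Q, Y, M, T]
Visit S → queue [X, Z, I, O, J, Q, Y, M, T]
Visit X → queue [Z, I, O, J, Q, Y, M, T]
Visit Z → queue [I, O, J, Q, Y, M, T]
Visit I → queue [O, J, Q, Y, M, T]
Visit O; enqueue W → queue [J, Q, Y, M, T, W]
Visit J → queue [Q, Y, M, T, W]
Visit Q → queue [Y, M, T, W]
Visit Y → queue [M, T, W]
Visit M → queue [T, W]
Visit T → queue [W]
Visit W → queue []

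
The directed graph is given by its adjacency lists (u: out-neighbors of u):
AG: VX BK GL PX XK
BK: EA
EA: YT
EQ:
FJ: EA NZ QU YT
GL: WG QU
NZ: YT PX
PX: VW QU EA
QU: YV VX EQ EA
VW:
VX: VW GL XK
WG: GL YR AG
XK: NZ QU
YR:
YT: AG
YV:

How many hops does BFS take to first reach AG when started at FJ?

Level 0: FJ
Level 1: EA, NZ, QU, YT
Level 2: AG, EQ, PX, VX, YV
Level 3: BK, GL, VW, XK
Level 4: WG
Level 5: YR
AG first appears at level 2.

2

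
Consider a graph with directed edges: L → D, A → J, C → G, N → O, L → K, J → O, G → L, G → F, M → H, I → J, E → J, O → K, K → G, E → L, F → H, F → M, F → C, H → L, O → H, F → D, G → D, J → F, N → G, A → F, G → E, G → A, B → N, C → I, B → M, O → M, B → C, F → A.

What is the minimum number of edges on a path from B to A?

3

Level 0: B
Level 1: C, M, N
Level 2: G, H, I, O
Level 3: A, D, E, F, J, K, L
A first appears at level 3.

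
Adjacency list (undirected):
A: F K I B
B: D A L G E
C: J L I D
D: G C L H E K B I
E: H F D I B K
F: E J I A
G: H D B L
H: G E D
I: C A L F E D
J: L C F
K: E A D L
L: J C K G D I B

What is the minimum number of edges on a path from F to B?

Level 0: F
Level 1: A, E, I, J
Level 2: B, C, D, H, K, L
Level 3: G
B first appears at level 2.

2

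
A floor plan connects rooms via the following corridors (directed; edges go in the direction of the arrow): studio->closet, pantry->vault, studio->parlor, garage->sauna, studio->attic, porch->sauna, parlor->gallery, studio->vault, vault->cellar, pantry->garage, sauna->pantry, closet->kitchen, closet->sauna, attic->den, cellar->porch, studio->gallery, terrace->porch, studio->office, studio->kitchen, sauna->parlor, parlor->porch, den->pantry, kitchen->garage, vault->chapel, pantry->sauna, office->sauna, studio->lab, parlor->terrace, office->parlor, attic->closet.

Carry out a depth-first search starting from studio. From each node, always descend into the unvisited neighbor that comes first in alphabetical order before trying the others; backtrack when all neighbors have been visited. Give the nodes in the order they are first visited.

studio -> attic -> closet -> kitchen -> garage -> sauna -> pantry -> vault -> cellar -> porch -> chapel -> parlor -> gallery -> terrace -> den -> lab -> office

Visit studio
studio → attic
attic → closet
closet → kitchen
kitchen → garage
garage → sauna
sauna → pantry
pantry → vault
vault → cellar
cellar → porch
vault → chapel
sauna → parlor
parlor → gallery
parlor → terrace
attic → den
studio → lab
studio → office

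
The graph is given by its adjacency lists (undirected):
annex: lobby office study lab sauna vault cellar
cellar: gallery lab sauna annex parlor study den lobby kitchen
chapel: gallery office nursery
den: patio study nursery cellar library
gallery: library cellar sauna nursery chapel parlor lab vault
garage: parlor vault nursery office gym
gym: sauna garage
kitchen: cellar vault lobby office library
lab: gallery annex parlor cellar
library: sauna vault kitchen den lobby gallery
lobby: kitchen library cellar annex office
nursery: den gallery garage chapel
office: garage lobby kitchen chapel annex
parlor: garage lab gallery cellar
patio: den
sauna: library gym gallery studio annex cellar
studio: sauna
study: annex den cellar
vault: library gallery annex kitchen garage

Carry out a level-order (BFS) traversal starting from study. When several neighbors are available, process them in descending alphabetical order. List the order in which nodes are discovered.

Visit study; enqueue den, cellar, annex → queue [den, cellar, annex]
Visit den; enqueue patio, nursery, library → queue [cellar, annex, patio, nursery, library]
Visit cellar; enqueue sauna, parlor, lobby, lab, kitchen, gallery → queue [annex, patio, nursery, library, sauna, parlor, lobby, lab, kitchen, gallery]
Visit annex; enqueue vault, office → queue [patio, nursery, library, sauna, parlor, lobby, lab, kitchen, gallery, vault, office]
Visit patio → queue [nursery, library, sauna, parlor, lobby, lab, kitchen, gallery, vault, office]
Visit nursery; enqueue garage, chapel → queue [library, sauna, parlor, lobby, lab, kitchen, gallery, vault, office, garage, chapel]
Visit library → queue [sauna, parlor, lobby, lab, kitchen, gallery, vault, office, garage, chapel]
Visit sauna; enqueue studio, gym → queue [parlor, lobby, lab, kitchen, gallery, vault, office, garage, chapel, studio, gym]
Visit parlor → queue [lobby, lab, kitchen, gallery, vault, office, garage, chapel, studio, gym]
Visit lobby → queue [lab, kitchen, gallery, vault, office, garage, chapel, studio, gym]
Visit lab → queue [kitchen, gallery, vault, office, garage, chapel, studio, gym]
Visit kitchen → queue [gallery, vault, office, garage, chapel, studio, gym]
Visit gallery → queue [vault, office, garage, chapel, studio, gym]
Visit vault → queue [office, garage, chapel, studio, gym]
Visit office → queue [garage, chapel, studio, gym]
Visit garage → queue [chapel, studio, gym]
Visit chapel → queue [studio, gym]
Visit studio → queue [gym]
Visit gym → queue []

study, den, cellar, annex, patio, nursery, library, sauna, parlor, lobby, lab, kitchen, gallery, vault, office, garage, chapel, studio, gym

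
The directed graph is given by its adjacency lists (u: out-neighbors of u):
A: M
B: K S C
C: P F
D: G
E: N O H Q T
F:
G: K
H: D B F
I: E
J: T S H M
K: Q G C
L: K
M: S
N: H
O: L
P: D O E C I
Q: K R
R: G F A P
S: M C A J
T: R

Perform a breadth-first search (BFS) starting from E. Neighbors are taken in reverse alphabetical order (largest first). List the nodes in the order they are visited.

Visit E; enqueue T, Q, O, N, H → queue [T, Q, O, N, H]
Visit T; enqueue R → queue [Q, O, N, H, R]
Visit Q; enqueue K → queue [O, N, H, R, K]
Visit O; enqueue L → queue [N, H, R, K, L]
Visit N → queue [H, R, K, L]
Visit H; enqueue F, D, B → queue [R, K, L, F, D, B]
Visit R; enqueue P, G, A → queue [K, L, F, D, B, P, G, A]
Visit K; enqueue C → queue [L, F, D, B, P, G, A, C]
Visit L → queue [F, D, B, P, G, A, C]
Visit F → queue [D, B, P, G, A, C]
Visit D → queue [B, P, G, A, C]
Visit B; enqueue S → queue [P, G, A, C, S]
Visit P; enqueue I → queue [G, A, C, S, I]
Visit G → queue [A, C, S, I]
Visit A; enqueue M → queue [C, S, I, M]
Visit C → queue [S, I, M]
Visit S; enqueue J → queue [I, M, J]
Visit I → queue [M, J]
Visit M → queue [J]
Visit J → queue []

E T Q O N H R K L F D B P G A C S I M J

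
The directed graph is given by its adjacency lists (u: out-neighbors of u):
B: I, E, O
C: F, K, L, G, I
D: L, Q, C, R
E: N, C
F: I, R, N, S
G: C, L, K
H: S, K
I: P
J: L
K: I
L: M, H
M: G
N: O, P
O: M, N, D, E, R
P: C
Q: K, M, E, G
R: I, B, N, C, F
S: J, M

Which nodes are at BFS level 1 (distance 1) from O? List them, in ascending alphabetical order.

D, E, M, N, R

Level 0: O
Level 1: D, E, M, N, R
Level 2: B, C, F, G, I, L, P, Q
Level 3: H, K, S
Level 4: J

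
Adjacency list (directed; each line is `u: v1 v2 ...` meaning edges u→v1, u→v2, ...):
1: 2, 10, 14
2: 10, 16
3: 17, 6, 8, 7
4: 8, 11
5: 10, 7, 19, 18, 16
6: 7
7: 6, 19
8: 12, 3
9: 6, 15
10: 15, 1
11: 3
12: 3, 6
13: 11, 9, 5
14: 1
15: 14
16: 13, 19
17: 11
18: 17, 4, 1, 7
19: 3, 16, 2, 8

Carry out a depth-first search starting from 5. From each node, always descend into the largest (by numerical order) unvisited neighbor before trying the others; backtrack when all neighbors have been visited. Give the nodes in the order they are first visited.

5 -> 19 -> 16 -> 13 -> 11 -> 3 -> 17 -> 8 -> 12 -> 6 -> 7 -> 9 -> 15 -> 14 -> 1 -> 10 -> 2 -> 18 -> 4

Visit 5
5 → 19
19 → 16
16 → 13
13 → 11
11 → 3
3 → 17
3 → 8
8 → 12
12 → 6
6 → 7
13 → 9
9 → 15
15 → 14
14 → 1
1 → 10
1 → 2
5 → 18
18 → 4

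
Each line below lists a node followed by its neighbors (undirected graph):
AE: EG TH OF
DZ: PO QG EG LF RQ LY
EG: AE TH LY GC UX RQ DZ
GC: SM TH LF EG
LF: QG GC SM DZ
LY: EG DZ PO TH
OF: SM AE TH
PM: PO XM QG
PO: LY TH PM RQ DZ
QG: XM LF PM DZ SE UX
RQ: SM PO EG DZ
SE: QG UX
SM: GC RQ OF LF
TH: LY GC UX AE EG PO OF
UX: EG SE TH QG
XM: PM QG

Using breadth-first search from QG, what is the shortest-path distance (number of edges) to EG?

Level 0: QG
Level 1: DZ, LF, PM, SE, UX, XM
Level 2: EG, GC, LY, PO, RQ, SM, TH
Level 3: AE, OF
EG first appears at level 2.

2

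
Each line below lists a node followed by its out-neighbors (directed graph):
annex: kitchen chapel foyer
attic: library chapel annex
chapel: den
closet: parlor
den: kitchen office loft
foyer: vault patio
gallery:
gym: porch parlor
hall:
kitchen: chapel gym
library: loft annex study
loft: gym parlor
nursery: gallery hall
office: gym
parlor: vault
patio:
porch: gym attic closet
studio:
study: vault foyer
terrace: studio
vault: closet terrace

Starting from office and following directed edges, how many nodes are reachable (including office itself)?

18

BFS from office visits: office, gym, porch, parlor, attic, closet, vault, library, chapel, annex, terrace, loft, study, den, kitchen, foyer, studio, patio
Reachable nodes: 18 of 21 total.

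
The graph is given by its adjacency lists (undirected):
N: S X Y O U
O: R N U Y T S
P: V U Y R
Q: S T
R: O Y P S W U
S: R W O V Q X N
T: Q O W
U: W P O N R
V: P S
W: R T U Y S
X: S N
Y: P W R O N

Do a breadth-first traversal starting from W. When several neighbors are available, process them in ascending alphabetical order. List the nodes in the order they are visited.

W, R, S, T, U, Y, O, P, N, Q, V, X

Visit W; enqueue R, S, T, U, Y → queue [R, S, T, U, Y]
Visit R; enqueue O, P → queue [S, T, U, Y, O, P]
Visit S; enqueue N, Q, V, X → queue [T, U, Y, O, P, N, Q, V, X]
Visit T → queue [U, Y, O, P, N, Q, V, X]
Visit U → queue [Y, O, P, N, Q, V, X]
Visit Y → queue [O, P, N, Q, V, X]
Visit O → queue [P, N, Q, V, X]
Visit P → queue [N, Q, V, X]
Visit N → queue [Q, V, X]
Visit Q → queue [V, X]
Visit V → queue [X]
Visit X → queue []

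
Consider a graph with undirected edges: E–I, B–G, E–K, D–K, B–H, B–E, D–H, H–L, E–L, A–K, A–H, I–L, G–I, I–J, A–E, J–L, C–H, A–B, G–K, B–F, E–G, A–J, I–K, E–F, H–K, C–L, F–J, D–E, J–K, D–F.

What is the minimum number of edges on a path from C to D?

Level 0: C
Level 1: H, L
Level 2: A, B, D, E, I, J, K
Level 3: F, G
D first appears at level 2.

2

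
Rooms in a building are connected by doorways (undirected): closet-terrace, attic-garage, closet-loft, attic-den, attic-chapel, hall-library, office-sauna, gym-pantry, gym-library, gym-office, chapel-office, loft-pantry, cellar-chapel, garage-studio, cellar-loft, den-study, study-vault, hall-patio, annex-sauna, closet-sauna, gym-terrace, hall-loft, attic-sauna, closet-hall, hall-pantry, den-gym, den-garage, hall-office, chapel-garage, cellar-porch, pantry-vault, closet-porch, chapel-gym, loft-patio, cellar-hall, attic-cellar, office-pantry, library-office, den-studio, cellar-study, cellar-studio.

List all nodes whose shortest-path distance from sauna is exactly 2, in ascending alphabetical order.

cellar, chapel, den, garage, gym, hall, library, loft, pantry, porch, terrace

Level 0: sauna
Level 1: annex, attic, closet, office
Level 2: cellar, chapel, den, garage, gym, hall, library, loft, pantry, porch, terrace
Level 3: patio, studio, study, vault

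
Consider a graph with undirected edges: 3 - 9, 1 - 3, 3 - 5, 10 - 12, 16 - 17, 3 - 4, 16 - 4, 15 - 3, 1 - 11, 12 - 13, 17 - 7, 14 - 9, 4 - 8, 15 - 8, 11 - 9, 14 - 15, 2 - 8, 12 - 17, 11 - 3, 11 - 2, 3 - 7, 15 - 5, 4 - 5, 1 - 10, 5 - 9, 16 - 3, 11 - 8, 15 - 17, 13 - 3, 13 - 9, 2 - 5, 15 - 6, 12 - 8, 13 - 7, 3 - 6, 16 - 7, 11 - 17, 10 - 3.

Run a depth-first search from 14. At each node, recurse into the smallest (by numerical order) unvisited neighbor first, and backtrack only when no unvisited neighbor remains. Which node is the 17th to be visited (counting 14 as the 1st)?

6

Visit 14
14 → 9
9 → 3
3 → 1
1 → 10
10 → 12
12 → 8
8 → 2
2 → 5
5 → 4
4 → 16
16 → 7
7 → 13
7 → 17
17 → 11
17 → 15
15 → 6

Visit order: 14, 9, 3, 1, 10, 12, 8, 2, 5, 4, 16, 7, 13, 17, 11, 15, 6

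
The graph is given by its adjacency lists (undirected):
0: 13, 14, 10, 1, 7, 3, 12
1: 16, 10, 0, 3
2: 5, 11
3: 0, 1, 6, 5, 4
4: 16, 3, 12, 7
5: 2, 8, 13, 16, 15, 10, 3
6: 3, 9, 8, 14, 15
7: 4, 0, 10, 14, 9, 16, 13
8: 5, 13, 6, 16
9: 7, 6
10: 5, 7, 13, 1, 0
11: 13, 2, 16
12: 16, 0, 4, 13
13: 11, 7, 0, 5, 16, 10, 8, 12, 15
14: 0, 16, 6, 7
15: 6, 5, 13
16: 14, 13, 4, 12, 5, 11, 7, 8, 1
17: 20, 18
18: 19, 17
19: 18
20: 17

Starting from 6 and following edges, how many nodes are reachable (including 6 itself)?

BFS from 6 visits: 6, 3, 8, 9, 14, 15, 0, 1, 4, 5, 13, 16, 7, 10, 12, 2, 11
Reachable nodes: 17 of 21 total.

17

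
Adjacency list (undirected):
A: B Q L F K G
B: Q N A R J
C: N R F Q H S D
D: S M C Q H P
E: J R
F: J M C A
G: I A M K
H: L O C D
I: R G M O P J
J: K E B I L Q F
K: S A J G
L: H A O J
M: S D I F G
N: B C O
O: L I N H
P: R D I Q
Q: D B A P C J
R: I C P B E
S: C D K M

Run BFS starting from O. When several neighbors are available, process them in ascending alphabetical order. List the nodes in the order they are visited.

O, H, I, L, N, C, D, G, J, M, P, R, A, B, F, Q, S, K, E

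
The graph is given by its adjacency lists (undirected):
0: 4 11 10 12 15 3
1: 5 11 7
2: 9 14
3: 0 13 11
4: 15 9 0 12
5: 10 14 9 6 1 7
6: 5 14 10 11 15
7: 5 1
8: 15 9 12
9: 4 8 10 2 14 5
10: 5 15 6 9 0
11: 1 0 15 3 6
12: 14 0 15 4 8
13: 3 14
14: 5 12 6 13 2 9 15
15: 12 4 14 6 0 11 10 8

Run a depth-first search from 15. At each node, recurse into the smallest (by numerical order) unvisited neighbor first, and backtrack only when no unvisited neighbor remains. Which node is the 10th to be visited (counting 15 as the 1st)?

Visit 15
15 → 0
0 → 3
3 → 11
11 → 1
1 → 5
5 → 6
6 → 10
10 → 9
9 → 2
2 → 14
14 → 12
12 → 4
12 → 8
14 → 13
5 → 7

Visit order: 15, 0, 3, 11, 1, 5, 6, 10, 9, 2, 14, 12, 4, 8, 13, 7

2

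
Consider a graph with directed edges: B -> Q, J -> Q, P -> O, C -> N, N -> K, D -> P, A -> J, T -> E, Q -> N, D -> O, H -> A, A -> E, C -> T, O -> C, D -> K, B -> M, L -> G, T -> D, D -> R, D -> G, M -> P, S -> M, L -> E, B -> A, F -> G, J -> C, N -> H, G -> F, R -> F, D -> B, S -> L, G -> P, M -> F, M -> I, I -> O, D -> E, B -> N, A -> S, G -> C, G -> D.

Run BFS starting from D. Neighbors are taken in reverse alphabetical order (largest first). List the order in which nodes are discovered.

D, R, P, O, K, G, E, B, F, C, Q, N, M, A, T, H, I, S, J, L

Visit D; enqueue R, P, O, K, G, E, B → queue [R, P, O, K, G, E, B]
Visit R; enqueue F → queue [P, O, K, G, E, B, F]
Visit P → queue [O, K, G, E, B, F]
Visit O; enqueue C → queue [K, G, E, B, F, C]
Visit K → queue [G, E, B, F, C]
Visit G → queue [E, B, F, C]
Visit E → queue [B, F, C]
Visit B; enqueue Q, N, M, A → queue [F, C, Q, N, M, A]
Visit F → queue [C, Q, N, M, A]
Visit C; enqueue T → queue [Q, N, M, A, T]
Visit Q → queue [N, M, A, T]
Visit N; enqueue H → queue [M, A, T, H]
Visit M; enqueue I → queue [A, T, H, I]
Visit A; enqueue S, J → queue [T, H, I, S, J]
Visit T → queue [H, I, S, J]
Visit H → queue [I, S, J]
Visit I → queue [S, J]
Visit S; enqueue L → queue [J, L]
Visit J → queue [L]
Visit L → queue []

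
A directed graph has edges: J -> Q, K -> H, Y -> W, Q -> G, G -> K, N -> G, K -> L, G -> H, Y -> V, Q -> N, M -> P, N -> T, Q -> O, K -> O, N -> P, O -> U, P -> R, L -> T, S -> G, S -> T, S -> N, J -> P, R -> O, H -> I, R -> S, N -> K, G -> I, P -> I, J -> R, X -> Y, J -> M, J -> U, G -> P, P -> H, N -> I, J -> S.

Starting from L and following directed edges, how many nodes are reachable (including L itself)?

2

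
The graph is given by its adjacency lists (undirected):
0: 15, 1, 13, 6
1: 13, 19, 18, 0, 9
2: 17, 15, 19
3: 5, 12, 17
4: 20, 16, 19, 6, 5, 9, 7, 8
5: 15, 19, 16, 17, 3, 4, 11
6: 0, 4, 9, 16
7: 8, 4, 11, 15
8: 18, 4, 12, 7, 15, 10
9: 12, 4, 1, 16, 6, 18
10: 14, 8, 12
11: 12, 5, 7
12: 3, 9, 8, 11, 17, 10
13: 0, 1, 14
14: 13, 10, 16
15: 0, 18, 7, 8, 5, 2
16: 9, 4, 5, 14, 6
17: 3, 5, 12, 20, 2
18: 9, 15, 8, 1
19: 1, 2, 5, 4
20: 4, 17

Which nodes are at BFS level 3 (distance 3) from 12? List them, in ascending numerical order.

Level 0: 12
Level 1: 3, 8, 9, 10, 11, 17
Level 2: 1, 2, 4, 5, 6, 7, 14, 15, 16, 18, 20
Level 3: 0, 13, 19

0, 13, 19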